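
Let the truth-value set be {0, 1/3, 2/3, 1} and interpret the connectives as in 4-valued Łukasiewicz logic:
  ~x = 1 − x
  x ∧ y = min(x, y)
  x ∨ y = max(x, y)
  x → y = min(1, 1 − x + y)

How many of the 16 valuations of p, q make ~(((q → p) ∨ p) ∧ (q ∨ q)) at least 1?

5

p = 0, q = 0 ↦ 1  ≥
p = 0, q = 1/3 ↦ 2/3  <
p = 0, q = 2/3 ↦ 2/3  <
p = 0, q = 1 ↦ 1  ≥
p = 1/3, q = 0 ↦ 1  ≥
p = 1/3, q = 1/3 ↦ 2/3  <
p = 1/3, q = 2/3 ↦ 1/3  <
p = 1/3, q = 1 ↦ 2/3  <
p = 2/3, q = 0 ↦ 1  ≥
p = 2/3, q = 1/3 ↦ 2/3  <
p = 2/3, q = 2/3 ↦ 1/3  <
p = 2/3, q = 1 ↦ 1/3  <
p = 1, q = 0 ↦ 1  ≥
p = 1, q = 1/3 ↦ 2/3  <
p = 1, q = 2/3 ↦ 1/3  <
p = 1, q = 1 ↦ 0  <
So 5 of the 16 assignments meet the threshold.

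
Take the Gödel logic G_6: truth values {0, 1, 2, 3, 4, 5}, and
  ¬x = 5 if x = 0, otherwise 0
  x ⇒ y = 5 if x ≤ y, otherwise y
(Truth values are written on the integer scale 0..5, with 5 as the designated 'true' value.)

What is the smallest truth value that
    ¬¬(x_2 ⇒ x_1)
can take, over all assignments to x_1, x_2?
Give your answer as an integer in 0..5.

Take x_1 = 0, x_2 = 1:
x_2 ⇒ x_1 = 1 ⇒ 0 = 0
¬(x_2 ⇒ x_1) = ¬0 = 5
¬¬(x_2 ⇒ x_1) = ¬5 = 0
No assignment yields a value below 0, so this is the minimum.

0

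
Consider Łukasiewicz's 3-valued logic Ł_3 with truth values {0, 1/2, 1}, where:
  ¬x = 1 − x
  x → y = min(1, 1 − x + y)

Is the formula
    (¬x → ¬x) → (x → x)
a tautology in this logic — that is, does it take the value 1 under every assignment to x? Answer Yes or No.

x = 0 ↦ 1
x = 1/2 ↦ 1
x = 1 ↦ 1
Every assignment gives a value ≥ 1.

Yes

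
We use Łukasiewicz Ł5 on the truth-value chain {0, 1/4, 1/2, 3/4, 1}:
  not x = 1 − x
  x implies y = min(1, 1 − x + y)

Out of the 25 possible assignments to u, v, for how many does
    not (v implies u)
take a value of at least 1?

value 1: 1 assignment (counts)
value 3/4: 2 assignments
value 1/2: 3 assignments
value 1/4: 4 assignments
value 0: 15 assignments
So 1 of the 25 assignments meets the threshold.

1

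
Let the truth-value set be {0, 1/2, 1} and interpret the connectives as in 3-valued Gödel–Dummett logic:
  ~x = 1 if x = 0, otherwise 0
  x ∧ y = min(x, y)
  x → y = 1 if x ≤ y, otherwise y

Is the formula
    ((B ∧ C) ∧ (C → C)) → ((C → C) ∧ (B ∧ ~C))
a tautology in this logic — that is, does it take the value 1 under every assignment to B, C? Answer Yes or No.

No

Counterexample: take B = 1/2, C = 1/2.
B ∧ C = 1/2 ∧ 1/2 = 1/2
C → C = 1/2 → 1/2 = 1
(B ∧ C) ∧ (C → C) = 1/2 ∧ 1 = 1/2
C → C = 1/2 → 1/2 = 1
~C = ~1/2 = 0
B ∧ ~C = 1/2 ∧ 0 = 0
(C → C) ∧ (B ∧ ~C) = 1 ∧ 0 = 0
((B ∧ C) ∧ (C → C)) → ((C → C) ∧ (B ∧ ~C)) = 1/2 → 0 = 0
This gives 0 ≠ 1.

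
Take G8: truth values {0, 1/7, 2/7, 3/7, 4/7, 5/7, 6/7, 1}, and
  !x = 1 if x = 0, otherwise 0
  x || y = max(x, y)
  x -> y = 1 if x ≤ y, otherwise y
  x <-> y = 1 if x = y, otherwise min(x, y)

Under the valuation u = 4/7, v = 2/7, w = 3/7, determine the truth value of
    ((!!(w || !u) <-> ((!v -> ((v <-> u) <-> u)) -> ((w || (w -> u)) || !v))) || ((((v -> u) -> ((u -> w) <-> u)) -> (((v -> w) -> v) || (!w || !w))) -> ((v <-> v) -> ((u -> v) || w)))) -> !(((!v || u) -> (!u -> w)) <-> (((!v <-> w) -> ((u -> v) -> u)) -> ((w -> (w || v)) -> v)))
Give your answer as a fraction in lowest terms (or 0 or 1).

!u = !4/7 = 0
w || !u = 3/7 || 0 = 3/7
!(w || !u) = !3/7 = 0
!!(w || !u) = !0 = 1
!v = !2/7 = 0
v <-> u = 2/7 <-> 4/7 = 2/7
(v <-> u) <-> u = 2/7 <-> 4/7 = 2/7
!v -> ((v <-> u) <-> u) = 0 -> 2/7 = 1
w -> u = 3/7 -> 4/7 = 1
w || (w -> u) = 3/7 || 1 = 1
!v = !2/7 = 0
(w || (w -> u)) || !v = 1 || 0 = 1
(!v -> ((v <-> u) <-> u)) -> ((w || (w -> u)) || !v) = 1 -> 1 = 1
!!(w || !u) <-> ((!v -> ((v <-> u) <-> u)) -> ((w || (w -> u)) || !v)) = 1 <-> 1 = 1
v -> u = 2/7 -> 4/7 = 1
u -> w = 4/7 -> 3/7 = 3/7
(u -> w) <-> u = 3/7 <-> 4/7 = 3/7
(v -> u) -> ((u -> w) <-> u) = 1 -> 3/7 = 3/7
v -> w = 2/7 -> 3/7 = 1
(v -> w) -> v = 1 -> 2/7 = 2/7
!w = !3/7 = 0
!w = !3/7 = 0
!w || !w = 0 || 0 = 0
((v -> w) -> v) || (!w || !w) = 2/7 || 0 = 2/7
((v -> u) -> ((u -> w) <-> u)) -> (((v -> w) -> v) || (!w || !w)) = 3/7 -> 2/7 = 2/7
v <-> v = 2/7 <-> 2/7 = 1
u -> v = 4/7 -> 2/7 = 2/7
(u -> v) || w = 2/7 || 3/7 = 3/7
(v <-> v) -> ((u -> v) || w) = 1 -> 3/7 = 3/7
(((v -> u) -> ((u -> w) <-> u)) -> (((v -> w) -> v) || (!w || !w))) -> ((v <-> v) -> ((u -> v) || w)) = 2/7 -> 3/7 = 1
(!!(w || !u) <-> ((!v -> ((v <-> u) <-> u)) -> ((w || (w -> u)) || !v))) || ((((v -> u) -> ((u -> w) <-> u)) -> (((v -> w) -> v) || (!w || !w))) -> ((v <-> v) -> ((u -> v) || w))) = 1 || 1 = 1
!v = !2/7 = 0
!v || u = 0 || 4/7 = 4/7
!u = !4/7 = 0
!u -> w = 0 -> 3/7 = 1
(!v || u) -> (!u -> w) = 4/7 -> 1 = 1
!v = !2/7 = 0
!v <-> w = 0 <-> 3/7 = 0
u -> v = 4/7 -> 2/7 = 2/7
(u -> v) -> u = 2/7 -> 4/7 = 1
(!v <-> w) -> ((u -> v) -> u) = 0 -> 1 = 1
w || v = 3/7 || 2/7 = 3/7
w -> (w || v) = 3/7 -> 3/7 = 1
(w -> (w || v)) -> v = 1 -> 2/7 = 2/7
((!v <-> w) -> ((u -> v) -> u)) -> ((w -> (w || v)) -> v) = 1 -> 2/7 = 2/7
((!v || u) -> (!u -> w)) <-> (((!v <-> w) -> ((u -> v) -> u)) -> ((w -> (w || v)) -> v)) = 1 <-> 2/7 = 2/7
!(((!v || u) -> (!u -> w)) <-> (((!v <-> w) -> ((u -> v) -> u)) -> ((w -> (w || v)) -> v))) = !2/7 = 0
((!!(w || !u) <-> ((!v -> ((v <-> u) <-> u)) -> ((w || (w -> u)) || !v))) || ((((v -> u) -> ((u -> w) <-> u)) -> (((v -> w) -> v) || (!w || !w))) -> ((v <-> v) -> ((u -> v) || w)))) -> !(((!v || u) -> (!u -> w)) <-> (((!v <-> w) -> ((u -> v) -> u)) -> ((w -> (w || v)) -> v))) = 1 -> 0 = 0

0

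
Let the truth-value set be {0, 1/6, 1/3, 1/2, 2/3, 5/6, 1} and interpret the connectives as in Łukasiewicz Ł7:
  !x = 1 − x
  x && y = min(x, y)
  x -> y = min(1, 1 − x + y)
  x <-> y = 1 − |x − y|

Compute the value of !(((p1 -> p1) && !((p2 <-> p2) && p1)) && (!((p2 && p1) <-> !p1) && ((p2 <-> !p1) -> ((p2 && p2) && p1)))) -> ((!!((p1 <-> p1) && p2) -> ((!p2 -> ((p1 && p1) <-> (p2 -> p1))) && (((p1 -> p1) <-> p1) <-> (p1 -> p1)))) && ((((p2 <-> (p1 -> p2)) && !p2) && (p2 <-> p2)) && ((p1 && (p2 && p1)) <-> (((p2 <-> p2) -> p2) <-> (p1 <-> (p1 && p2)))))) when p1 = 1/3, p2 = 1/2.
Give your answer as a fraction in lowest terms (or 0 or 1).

p1 -> p1 = 1/3 -> 1/3 = 1
p2 <-> p2 = 1/2 <-> 1/2 = 1
(p2 <-> p2) && p1 = 1 && 1/3 = 1/3
!((p2 <-> p2) && p1) = !1/3 = 2/3
(p1 -> p1) && !((p2 <-> p2) && p1) = 1 && 2/3 = 2/3
p2 && p1 = 1/2 && 1/3 = 1/3
!p1 = !1/3 = 2/3
(p2 && p1) <-> !p1 = 1/3 <-> 2/3 = 2/3
!((p2 && p1) <-> !p1) = !2/3 = 1/3
!p1 = !1/3 = 2/3
p2 <-> !p1 = 1/2 <-> 2/3 = 5/6
p2 && p2 = 1/2 && 1/2 = 1/2
(p2 && p2) && p1 = 1/2 && 1/3 = 1/3
(p2 <-> !p1) -> ((p2 && p2) && p1) = 5/6 -> 1/3 = 1/2
!((p2 && p1) <-> !p1) && ((p2 <-> !p1) -> ((p2 && p2) && p1)) = 1/3 && 1/2 = 1/3
((p1 -> p1) && !((p2 <-> p2) && p1)) && (!((p2 && p1) <-> !p1) && ((p2 <-> !p1) -> ((p2 && p2) && p1))) = 2/3 && 1/3 = 1/3
!(((p1 -> p1) && !((p2 <-> p2) && p1)) && (!((p2 && p1) <-> !p1) && ((p2 <-> !p1) -> ((p2 && p2) && p1)))) = !1/3 = 2/3
p1 <-> p1 = 1/3 <-> 1/3 = 1
(p1 <-> p1) && p2 = 1 && 1/2 = 1/2
!((p1 <-> p1) && p2) = !1/2 = 1/2
!!((p1 <-> p1) && p2) = !1/2 = 1/2
!p2 = !1/2 = 1/2
p1 && p1 = 1/3 && 1/3 = 1/3
p2 -> p1 = 1/2 -> 1/3 = 5/6
(p1 && p1) <-> (p2 -> p1) = 1/3 <-> 5/6 = 1/2
!p2 -> ((p1 && p1) <-> (p2 -> p1)) = 1/2 -> 1/2 = 1
p1 -> p1 = 1/3 -> 1/3 = 1
(p1 -> p1) <-> p1 = 1 <-> 1/3 = 1/3
p1 -> p1 = 1/3 -> 1/3 = 1
((p1 -> p1) <-> p1) <-> (p1 -> p1) = 1/3 <-> 1 = 1/3
(!p2 -> ((p1 && p1) <-> (p2 -> p1))) && (((p1 -> p1) <-> p1) <-> (p1 -> p1)) = 1 && 1/3 = 1/3
!!((p1 <-> p1) && p2) -> ((!p2 -> ((p1 && p1) <-> (p2 -> p1))) && (((p1 -> p1) <-> p1) <-> (p1 -> p1))) = 1/2 -> 1/3 = 5/6
p1 -> p2 = 1/3 -> 1/2 = 1
p2 <-> (p1 -> p2) = 1/2 <-> 1 = 1/2
!p2 = !1/2 = 1/2
(p2 <-> (p1 -> p2)) && !p2 = 1/2 && 1/2 = 1/2
p2 <-> p2 = 1/2 <-> 1/2 = 1
((p2 <-> (p1 -> p2)) && !p2) && (p2 <-> p2) = 1/2 && 1 = 1/2
p2 && p1 = 1/2 && 1/3 = 1/3
p1 && (p2 && p1) = 1/3 && 1/3 = 1/3
p2 <-> p2 = 1/2 <-> 1/2 = 1
(p2 <-> p2) -> p2 = 1 -> 1/2 = 1/2
p1 && p2 = 1/3 && 1/2 = 1/3
p1 <-> (p1 && p2) = 1/3 <-> 1/3 = 1
((p2 <-> p2) -> p2) <-> (p1 <-> (p1 && p2)) = 1/2 <-> 1 = 1/2
(p1 && (p2 && p1)) <-> (((p2 <-> p2) -> p2) <-> (p1 <-> (p1 && p2))) = 1/3 <-> 1/2 = 5/6
(((p2 <-> (p1 -> p2)) && !p2) && (p2 <-> p2)) && ((p1 && (p2 && p1)) <-> (((p2 <-> p2) -> p2) <-> (p1 <-> (p1 && p2)))) = 1/2 && 5/6 = 1/2
(!!((p1 <-> p1) && p2) -> ((!p2 -> ((p1 && p1) <-> (p2 -> p1))) && (((p1 -> p1) <-> p1) <-> (p1 -> p1)))) && ((((p2 <-> (p1 -> p2)) && !p2) && (p2 <-> p2)) && ((p1 && (p2 && p1)) <-> (((p2 <-> p2) -> p2) <-> (p1 <-> (p1 && p2))))) = 5/6 && 1/2 = 1/2
!(((p1 -> p1) && !((p2 <-> p2) && p1)) && (!((p2 && p1) <-> !p1) && ((p2 <-> !p1) -> ((p2 && p2) && p1)))) -> ((!!((p1 <-> p1) && p2) -> ((!p2 -> ((p1 && p1) <-> (p2 -> p1))) && (((p1 -> p1) <-> p1) <-> (p1 -> p1)))) && ((((p2 <-> (p1 -> p2)) && !p2) && (p2 <-> p2)) && ((p1 && (p2 && p1)) <-> (((p2 <-> p2) -> p2) <-> (p1 <-> (p1 && p2)))))) = 2/3 -> 1/2 = 5/6

5/6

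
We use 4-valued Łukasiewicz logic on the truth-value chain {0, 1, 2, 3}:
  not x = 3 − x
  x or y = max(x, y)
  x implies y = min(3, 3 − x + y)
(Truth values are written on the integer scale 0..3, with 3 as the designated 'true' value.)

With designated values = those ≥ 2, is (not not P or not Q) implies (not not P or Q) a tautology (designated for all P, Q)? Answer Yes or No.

No

Counterexample: take P = 0, Q = 0.
not P = not 0 = 3
not not P = not 3 = 0
not Q = not 0 = 3
not not P or not Q = 0 or 3 = 3
not P = not 0 = 3
not not P = not 3 = 0
not not P or Q = 0 or 0 = 0
(not not P or not Q) implies (not not P or Q) = 3 implies 0 = 0
This gives 0, which is below 2.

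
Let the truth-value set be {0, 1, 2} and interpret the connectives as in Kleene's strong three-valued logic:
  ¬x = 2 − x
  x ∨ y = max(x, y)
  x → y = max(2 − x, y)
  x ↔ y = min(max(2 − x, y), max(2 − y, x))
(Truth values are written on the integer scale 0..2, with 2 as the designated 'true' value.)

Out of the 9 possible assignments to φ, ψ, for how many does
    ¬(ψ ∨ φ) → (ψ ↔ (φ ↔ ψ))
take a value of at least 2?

5

φ = 0, ψ = 0 ↦ 0  <
φ = 0, ψ = 1 ↦ 1  <
φ = 0, ψ = 2 ↦ 2  ≥
φ = 1, ψ = 0 ↦ 1  <
φ = 1, ψ = 1 ↦ 1  <
φ = 1, ψ = 2 ↦ 2  ≥
φ = 2, ψ = 0 ↦ 2  ≥
φ = 2, ψ = 1 ↦ 2  ≥
φ = 2, ψ = 2 ↦ 2  ≥
So 5 of the 9 assignments meet the threshold.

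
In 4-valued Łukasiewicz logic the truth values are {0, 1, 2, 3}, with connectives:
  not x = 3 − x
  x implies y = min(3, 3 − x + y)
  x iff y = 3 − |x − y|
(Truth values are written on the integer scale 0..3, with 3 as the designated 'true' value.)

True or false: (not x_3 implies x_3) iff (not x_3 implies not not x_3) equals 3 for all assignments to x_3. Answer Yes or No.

x_3 = 0 ↦ 3
x_3 = 1 ↦ 3
x_3 = 2 ↦ 3
x_3 = 3 ↦ 3
Every assignment gives a value ≥ 3.

Yes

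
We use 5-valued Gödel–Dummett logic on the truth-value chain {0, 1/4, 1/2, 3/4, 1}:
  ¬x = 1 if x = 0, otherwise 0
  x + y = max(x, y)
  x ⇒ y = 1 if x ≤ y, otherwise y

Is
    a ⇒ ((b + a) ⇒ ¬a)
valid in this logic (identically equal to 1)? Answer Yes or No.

No

Counterexample: take a = 1/4, b = 0.
b + a = 0 + 1/4 = 1/4
¬a = ¬1/4 = 0
(b + a) ⇒ ¬a = 1/4 ⇒ 0 = 0
a ⇒ ((b + a) ⇒ ¬a) = 1/4 ⇒ 0 = 0
This gives 0 ≠ 1.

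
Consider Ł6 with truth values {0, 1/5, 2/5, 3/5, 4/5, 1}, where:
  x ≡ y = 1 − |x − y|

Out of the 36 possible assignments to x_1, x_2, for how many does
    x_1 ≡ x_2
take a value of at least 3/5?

24

value 1: 6 assignments (counts)
value 4/5: 10 assignments (counts)
value 3/5: 8 assignments (counts)
value 2/5: 6 assignments
value 1/5: 4 assignments
value 0: 2 assignments
So 24 of the 36 assignments meet the threshold.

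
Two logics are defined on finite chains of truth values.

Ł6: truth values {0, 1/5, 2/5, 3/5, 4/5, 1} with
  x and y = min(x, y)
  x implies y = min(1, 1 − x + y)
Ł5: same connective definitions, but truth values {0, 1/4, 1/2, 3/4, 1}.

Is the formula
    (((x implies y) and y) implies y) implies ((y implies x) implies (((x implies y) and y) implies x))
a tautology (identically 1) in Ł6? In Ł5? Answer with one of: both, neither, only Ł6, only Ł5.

In Ł6: every assignment gives 1 — tautology.
In Ł5: every assignment gives 1 — tautology.

both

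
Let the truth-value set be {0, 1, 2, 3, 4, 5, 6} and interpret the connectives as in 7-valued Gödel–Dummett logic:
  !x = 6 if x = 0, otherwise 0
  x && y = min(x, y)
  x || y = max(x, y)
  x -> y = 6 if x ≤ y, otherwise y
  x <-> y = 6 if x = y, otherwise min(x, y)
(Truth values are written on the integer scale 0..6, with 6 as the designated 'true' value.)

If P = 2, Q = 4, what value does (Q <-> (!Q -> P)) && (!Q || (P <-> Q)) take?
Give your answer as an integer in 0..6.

2

!Q = !4 = 0
!Q -> P = 0 -> 2 = 6
Q <-> (!Q -> P) = 4 <-> 6 = 4
!Q = !4 = 0
P <-> Q = 2 <-> 4 = 2
!Q || (P <-> Q) = 0 || 2 = 2
(Q <-> (!Q -> P)) && (!Q || (P <-> Q)) = 4 && 2 = 2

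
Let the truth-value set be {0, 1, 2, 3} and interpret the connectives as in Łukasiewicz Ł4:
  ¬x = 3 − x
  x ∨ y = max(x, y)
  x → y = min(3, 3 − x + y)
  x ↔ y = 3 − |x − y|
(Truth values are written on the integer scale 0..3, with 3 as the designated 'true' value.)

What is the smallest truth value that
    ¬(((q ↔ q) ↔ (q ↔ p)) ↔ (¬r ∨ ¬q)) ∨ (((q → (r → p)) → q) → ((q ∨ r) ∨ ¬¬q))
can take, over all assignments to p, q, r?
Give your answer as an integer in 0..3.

2

Take p = 0, q = 2, r = 2:
q ↔ q = 2 ↔ 2 = 3
q ↔ p = 2 ↔ 0 = 1
(q ↔ q) ↔ (q ↔ p) = 3 ↔ 1 = 1
¬r = ¬2 = 1
¬q = ¬2 = 1
¬r ∨ ¬q = 1 ∨ 1 = 1
((q ↔ q) ↔ (q ↔ p)) ↔ (¬r ∨ ¬q) = 1 ↔ 1 = 3
¬(((q ↔ q) ↔ (q ↔ p)) ↔ (¬r ∨ ¬q)) = ¬3 = 0
r → p = 2 → 0 = 1
q → (r → p) = 2 → 1 = 2
(q → (r → p)) → q = 2 → 2 = 3
q ∨ r = 2 ∨ 2 = 2
¬q = ¬2 = 1
¬¬q = ¬1 = 2
(q ∨ r) ∨ ¬¬q = 2 ∨ 2 = 2
((q → (r → p)) → q) → ((q ∨ r) ∨ ¬¬q) = 3 → 2 = 2
¬(((q ↔ q) ↔ (q ↔ p)) ↔ (¬r ∨ ¬q)) ∨ (((q → (r → p)) → q) → ((q ∨ r) ∨ ¬¬q)) = 0 ∨ 2 = 2
No assignment yields a value below 2, so this is the minimum.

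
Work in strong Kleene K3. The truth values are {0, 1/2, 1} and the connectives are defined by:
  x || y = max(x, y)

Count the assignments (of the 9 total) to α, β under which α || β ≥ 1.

5

α = 0, β = 0 ↦ 0  <
α = 0, β = 1/2 ↦ 1/2  <
α = 0, β = 1 ↦ 1  ≥
α = 1/2, β = 0 ↦ 1/2  <
α = 1/2, β = 1/2 ↦ 1/2  <
α = 1/2, β = 1 ↦ 1  ≥
α = 1, β = 0 ↦ 1  ≥
α = 1, β = 1/2 ↦ 1  ≥
α = 1, β = 1 ↦ 1  ≥
So 5 of the 9 assignments meet the threshold.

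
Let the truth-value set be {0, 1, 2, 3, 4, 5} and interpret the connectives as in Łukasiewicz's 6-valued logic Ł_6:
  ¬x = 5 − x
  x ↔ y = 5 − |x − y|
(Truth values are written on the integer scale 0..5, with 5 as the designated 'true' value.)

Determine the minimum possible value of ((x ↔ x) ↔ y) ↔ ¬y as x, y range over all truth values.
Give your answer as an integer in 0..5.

0

Take x = 0, y = 0:
x ↔ x = 0 ↔ 0 = 5
(x ↔ x) ↔ y = 5 ↔ 0 = 0
¬y = ¬0 = 5
((x ↔ x) ↔ y) ↔ ¬y = 0 ↔ 5 = 0
No assignment yields a value below 0, so this is the minimum.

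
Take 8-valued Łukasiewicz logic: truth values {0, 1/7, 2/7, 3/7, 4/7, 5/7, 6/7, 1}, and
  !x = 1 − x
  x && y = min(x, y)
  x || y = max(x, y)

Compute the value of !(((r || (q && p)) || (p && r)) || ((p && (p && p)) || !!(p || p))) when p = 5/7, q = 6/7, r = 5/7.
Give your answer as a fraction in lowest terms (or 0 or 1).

q && p = 6/7 && 5/7 = 5/7
r || (q && p) = 5/7 || 5/7 = 5/7
p && r = 5/7 && 5/7 = 5/7
(r || (q && p)) || (p && r) = 5/7 || 5/7 = 5/7
p && p = 5/7 && 5/7 = 5/7
p && (p && p) = 5/7 && 5/7 = 5/7
p || p = 5/7 || 5/7 = 5/7
!(p || p) = !5/7 = 2/7
!!(p || p) = !2/7 = 5/7
(p && (p && p)) || !!(p || p) = 5/7 || 5/7 = 5/7
((r || (q && p)) || (p && r)) || ((p && (p && p)) || !!(p || p)) = 5/7 || 5/7 = 5/7
!(((r || (q && p)) || (p && r)) || ((p && (p && p)) || !!(p || p))) = !5/7 = 2/7

2/7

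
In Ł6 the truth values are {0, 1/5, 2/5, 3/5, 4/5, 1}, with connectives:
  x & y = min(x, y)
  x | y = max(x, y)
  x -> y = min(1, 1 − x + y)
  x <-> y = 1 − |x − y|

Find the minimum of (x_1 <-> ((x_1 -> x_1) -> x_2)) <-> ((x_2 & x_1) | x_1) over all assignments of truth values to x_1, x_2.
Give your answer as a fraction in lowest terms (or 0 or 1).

0

Take x_1 = 0, x_2 = 0:
x_1 -> x_1 = 0 -> 0 = 1
(x_1 -> x_1) -> x_2 = 1 -> 0 = 0
x_1 <-> ((x_1 -> x_1) -> x_2) = 0 <-> 0 = 1
x_2 & x_1 = 0 & 0 = 0
(x_2 & x_1) | x_1 = 0 | 0 = 0
(x_1 <-> ((x_1 -> x_1) -> x_2)) <-> ((x_2 & x_1) | x_1) = 1 <-> 0 = 0
No assignment yields a value below 0, so this is the minimum.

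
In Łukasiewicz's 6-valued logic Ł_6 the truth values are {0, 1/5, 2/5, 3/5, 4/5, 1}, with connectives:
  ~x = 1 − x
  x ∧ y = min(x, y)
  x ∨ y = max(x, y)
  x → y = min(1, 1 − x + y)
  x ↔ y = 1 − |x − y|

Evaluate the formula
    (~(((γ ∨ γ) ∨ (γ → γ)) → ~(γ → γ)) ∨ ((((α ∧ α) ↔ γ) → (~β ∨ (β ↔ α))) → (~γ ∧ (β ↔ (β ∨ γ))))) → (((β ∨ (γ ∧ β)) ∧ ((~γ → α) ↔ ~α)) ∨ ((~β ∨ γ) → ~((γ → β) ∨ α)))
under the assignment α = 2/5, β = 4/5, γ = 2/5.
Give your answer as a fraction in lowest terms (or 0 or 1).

4/5

γ ∨ γ = 2/5 ∨ 2/5 = 2/5
γ → γ = 2/5 → 2/5 = 1
(γ ∨ γ) ∨ (γ → γ) = 2/5 ∨ 1 = 1
γ → γ = 2/5 → 2/5 = 1
~(γ → γ) = ~1 = 0
((γ ∨ γ) ∨ (γ → γ)) → ~(γ → γ) = 1 → 0 = 0
~(((γ ∨ γ) ∨ (γ → γ)) → ~(γ → γ)) = ~0 = 1
α ∧ α = 2/5 ∧ 2/5 = 2/5
(α ∧ α) ↔ γ = 2/5 ↔ 2/5 = 1
~β = ~4/5 = 1/5
β ↔ α = 4/5 ↔ 2/5 = 3/5
~β ∨ (β ↔ α) = 1/5 ∨ 3/5 = 3/5
((α ∧ α) ↔ γ) → (~β ∨ (β ↔ α)) = 1 → 3/5 = 3/5
~γ = ~2/5 = 3/5
β ∨ γ = 4/5 ∨ 2/5 = 4/5
β ↔ (β ∨ γ) = 4/5 ↔ 4/5 = 1
~γ ∧ (β ↔ (β ∨ γ)) = 3/5 ∧ 1 = 3/5
(((α ∧ α) ↔ γ) → (~β ∨ (β ↔ α))) → (~γ ∧ (β ↔ (β ∨ γ))) = 3/5 → 3/5 = 1
~(((γ ∨ γ) ∨ (γ → γ)) → ~(γ → γ)) ∨ ((((α ∧ α) ↔ γ) → (~β ∨ (β ↔ α))) → (~γ ∧ (β ↔ (β ∨ γ)))) = 1 ∨ 1 = 1
γ ∧ β = 2/5 ∧ 4/5 = 2/5
β ∨ (γ ∧ β) = 4/5 ∨ 2/5 = 4/5
~γ = ~2/5 = 3/5
~γ → α = 3/5 → 2/5 = 4/5
~α = ~2/5 = 3/5
(~γ → α) ↔ ~α = 4/5 ↔ 3/5 = 4/5
(β ∨ (γ ∧ β)) ∧ ((~γ → α) ↔ ~α) = 4/5 ∧ 4/5 = 4/5
~β = ~4/5 = 1/5
~β ∨ γ = 1/5 ∨ 2/5 = 2/5
γ → β = 2/5 → 4/5 = 1
(γ → β) ∨ α = 1 ∨ 2/5 = 1
~((γ → β) ∨ α) = ~1 = 0
(~β ∨ γ) → ~((γ → β) ∨ α) = 2/5 → 0 = 3/5
((β ∨ (γ ∧ β)) ∧ ((~γ → α) ↔ ~α)) ∨ ((~β ∨ γ) → ~((γ → β) ∨ α)) = 4/5 ∨ 3/5 = 4/5
(~(((γ ∨ γ) ∨ (γ → γ)) → ~(γ → γ)) ∨ ((((α ∧ α) ↔ γ) → (~β ∨ (β ↔ α))) → (~γ ∧ (β ↔ (β ∨ γ))))) → (((β ∨ (γ ∧ β)) ∧ ((~γ → α) ↔ ~α)) ∨ ((~β ∨ γ) → ~((γ → β) ∨ α))) = 1 → 4/5 = 4/5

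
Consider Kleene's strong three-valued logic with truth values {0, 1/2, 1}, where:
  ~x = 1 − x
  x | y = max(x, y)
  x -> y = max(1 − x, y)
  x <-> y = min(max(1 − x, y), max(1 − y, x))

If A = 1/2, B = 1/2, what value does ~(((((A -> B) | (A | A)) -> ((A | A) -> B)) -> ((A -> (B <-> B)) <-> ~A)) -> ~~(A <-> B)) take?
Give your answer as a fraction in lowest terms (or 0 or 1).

A -> B = 1/2 -> 1/2 = 1/2
A | A = 1/2 | 1/2 = 1/2
(A -> B) | (A | A) = 1/2 | 1/2 = 1/2
A | A = 1/2 | 1/2 = 1/2
(A | A) -> B = 1/2 -> 1/2 = 1/2
((A -> B) | (A | A)) -> ((A | A) -> B) = 1/2 -> 1/2 = 1/2
B <-> B = 1/2 <-> 1/2 = 1/2
A -> (B <-> B) = 1/2 -> 1/2 = 1/2
~A = ~1/2 = 1/2
(A -> (B <-> B)) <-> ~A = 1/2 <-> 1/2 = 1/2
(((A -> B) | (A | A)) -> ((A | A) -> B)) -> ((A -> (B <-> B)) <-> ~A) = 1/2 -> 1/2 = 1/2
A <-> B = 1/2 <-> 1/2 = 1/2
~(A <-> B) = ~1/2 = 1/2
~~(A <-> B) = ~1/2 = 1/2
((((A -> B) | (A | A)) -> ((A | A) -> B)) -> ((A -> (B <-> B)) <-> ~A)) -> ~~(A <-> B) = 1/2 -> 1/2 = 1/2
~(((((A -> B) | (A | A)) -> ((A | A) -> B)) -> ((A -> (B <-> B)) <-> ~A)) -> ~~(A <-> B)) = ~1/2 = 1/2

1/2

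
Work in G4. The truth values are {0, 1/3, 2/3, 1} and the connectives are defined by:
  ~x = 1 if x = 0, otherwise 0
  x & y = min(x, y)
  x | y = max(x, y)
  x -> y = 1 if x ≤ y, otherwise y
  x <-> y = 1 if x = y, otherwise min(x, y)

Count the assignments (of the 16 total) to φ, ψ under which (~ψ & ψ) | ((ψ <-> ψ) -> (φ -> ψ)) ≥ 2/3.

φ = 0, ψ = 0 ↦ 1  ≥
φ = 0, ψ = 1/3 ↦ 1  ≥
φ = 0, ψ = 2/3 ↦ 1  ≥
φ = 0, ψ = 1 ↦ 1  ≥
φ = 1/3, ψ = 0 ↦ 0  <
φ = 1/3, ψ = 1/3 ↦ 1  ≥
φ = 1/3, ψ = 2/3 ↦ 1  ≥
φ = 1/3, ψ = 1 ↦ 1  ≥
φ = 2/3, ψ = 0 ↦ 0  <
φ = 2/3, ψ = 1/3 ↦ 1/3  <
φ = 2/3, ψ = 2/3 ↦ 1  ≥
φ = 2/3, ψ = 1 ↦ 1  ≥
φ = 1, ψ = 0 ↦ 0  <
φ = 1, ψ = 1/3 ↦ 1/3  <
φ = 1, ψ = 2/3 ↦ 2/3  ≥
φ = 1, ψ = 1 ↦ 1  ≥
So 11 of the 16 assignments meet the threshold.

11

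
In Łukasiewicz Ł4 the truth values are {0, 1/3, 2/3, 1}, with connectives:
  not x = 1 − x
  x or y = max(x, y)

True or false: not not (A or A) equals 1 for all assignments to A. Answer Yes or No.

No

Counterexample: take A = 0.
A or A = 0 or 0 = 0
not (A or A) = not 0 = 1
not not (A or A) = not 1 = 0
This gives 0 ≠ 1.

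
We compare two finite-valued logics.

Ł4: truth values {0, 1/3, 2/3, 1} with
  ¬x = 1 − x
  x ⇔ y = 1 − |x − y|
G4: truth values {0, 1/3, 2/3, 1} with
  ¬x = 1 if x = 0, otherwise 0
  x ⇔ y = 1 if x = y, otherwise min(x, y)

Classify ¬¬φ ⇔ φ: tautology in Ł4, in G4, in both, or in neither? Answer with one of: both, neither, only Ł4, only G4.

In Ł4: every assignment gives 1 — tautology.
In G4: at φ = 1/3 the value is 1/3 — not a tautology.

only Ł4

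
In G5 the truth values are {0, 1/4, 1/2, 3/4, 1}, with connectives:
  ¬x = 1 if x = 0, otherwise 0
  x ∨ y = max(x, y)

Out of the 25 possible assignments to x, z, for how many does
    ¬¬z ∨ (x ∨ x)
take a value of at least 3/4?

value 1: 21 assignments (counts)
value 3/4: 1 assignment (counts)
value 1/2: 1 assignment
value 1/4: 1 assignment
value 0: 1 assignment
So 22 of the 25 assignments meet the threshold.

22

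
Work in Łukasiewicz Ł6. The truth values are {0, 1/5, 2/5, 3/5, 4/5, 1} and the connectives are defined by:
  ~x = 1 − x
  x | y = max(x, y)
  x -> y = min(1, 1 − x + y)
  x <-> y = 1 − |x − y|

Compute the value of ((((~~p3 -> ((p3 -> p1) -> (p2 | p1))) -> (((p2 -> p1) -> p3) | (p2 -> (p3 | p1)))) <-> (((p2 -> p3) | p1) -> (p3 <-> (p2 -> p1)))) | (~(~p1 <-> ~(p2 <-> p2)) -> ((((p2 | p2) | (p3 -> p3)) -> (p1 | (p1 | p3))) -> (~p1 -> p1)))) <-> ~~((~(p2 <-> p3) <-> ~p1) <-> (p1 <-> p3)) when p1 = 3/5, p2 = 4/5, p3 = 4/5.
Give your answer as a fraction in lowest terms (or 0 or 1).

4/5

~p3 = ~4/5 = 1/5
~~p3 = ~1/5 = 4/5
p3 -> p1 = 4/5 -> 3/5 = 4/5
p2 | p1 = 4/5 | 3/5 = 4/5
(p3 -> p1) -> (p2 | p1) = 4/5 -> 4/5 = 1
~~p3 -> ((p3 -> p1) -> (p2 | p1)) = 4/5 -> 1 = 1
p2 -> p1 = 4/5 -> 3/5 = 4/5
(p2 -> p1) -> p3 = 4/5 -> 4/5 = 1
p3 | p1 = 4/5 | 3/5 = 4/5
p2 -> (p3 | p1) = 4/5 -> 4/5 = 1
((p2 -> p1) -> p3) | (p2 -> (p3 | p1)) = 1 | 1 = 1
(~~p3 -> ((p3 -> p1) -> (p2 | p1))) -> (((p2 -> p1) -> p3) | (p2 -> (p3 | p1))) = 1 -> 1 = 1
p2 -> p3 = 4/5 -> 4/5 = 1
(p2 -> p3) | p1 = 1 | 3/5 = 1
p2 -> p1 = 4/5 -> 3/5 = 4/5
p3 <-> (p2 -> p1) = 4/5 <-> 4/5 = 1
((p2 -> p3) | p1) -> (p3 <-> (p2 -> p1)) = 1 -> 1 = 1
((~~p3 -> ((p3 -> p1) -> (p2 | p1))) -> (((p2 -> p1) -> p3) | (p2 -> (p3 | p1)))) <-> (((p2 -> p3) | p1) -> (p3 <-> (p2 -> p1))) = 1 <-> 1 = 1
~p1 = ~3/5 = 2/5
p2 <-> p2 = 4/5 <-> 4/5 = 1
~(p2 <-> p2) = ~1 = 0
~p1 <-> ~(p2 <-> p2) = 2/5 <-> 0 = 3/5
~(~p1 <-> ~(p2 <-> p2)) = ~3/5 = 2/5
p2 | p2 = 4/5 | 4/5 = 4/5
p3 -> p3 = 4/5 -> 4/5 = 1
(p2 | p2) | (p3 -> p3) = 4/5 | 1 = 1
p1 | p3 = 3/5 | 4/5 = 4/5
p1 | (p1 | p3) = 3/5 | 4/5 = 4/5
((p2 | p2) | (p3 -> p3)) -> (p1 | (p1 | p3)) = 1 -> 4/5 = 4/5
~p1 = ~3/5 = 2/5
~p1 -> p1 = 2/5 -> 3/5 = 1
(((p2 | p2) | (p3 -> p3)) -> (p1 | (p1 | p3))) -> (~p1 -> p1) = 4/5 -> 1 = 1
~(~p1 <-> ~(p2 <-> p2)) -> ((((p2 | p2) | (p3 -> p3)) -> (p1 | (p1 | p3))) -> (~p1 -> p1)) = 2/5 -> 1 = 1
(((~~p3 -> ((p3 -> p1) -> (p2 | p1))) -> (((p2 -> p1) -> p3) | (p2 -> (p3 | p1)))) <-> (((p2 -> p3) | p1) -> (p3 <-> (p2 -> p1)))) | (~(~p1 <-> ~(p2 <-> p2)) -> ((((p2 | p2) | (p3 -> p3)) -> (p1 | (p1 | p3))) -> (~p1 -> p1))) = 1 | 1 = 1
p2 <-> p3 = 4/5 <-> 4/5 = 1
~(p2 <-> p3) = ~1 = 0
~p1 = ~3/5 = 2/5
~(p2 <-> p3) <-> ~p1 = 0 <-> 2/5 = 3/5
p1 <-> p3 = 3/5 <-> 4/5 = 4/5
(~(p2 <-> p3) <-> ~p1) <-> (p1 <-> p3) = 3/5 <-> 4/5 = 4/5
~((~(p2 <-> p3) <-> ~p1) <-> (p1 <-> p3)) = ~4/5 = 1/5
~~((~(p2 <-> p3) <-> ~p1) <-> (p1 <-> p3)) = ~1/5 = 4/5
((((~~p3 -> ((p3 -> p1) -> (p2 | p1))) -> (((p2 -> p1) -> p3) | (p2 -> (p3 | p1)))) <-> (((p2 -> p3) | p1) -> (p3 <-> (p2 -> p1)))) | (~(~p1 <-> ~(p2 <-> p2)) -> ((((p2 | p2) | (p3 -> p3)) -> (p1 | (p1 | p3))) -> (~p1 -> p1)))) <-> ~~((~(p2 <-> p3) <-> ~p1) <-> (p1 <-> p3)) = 1 <-> 4/5 = 4/5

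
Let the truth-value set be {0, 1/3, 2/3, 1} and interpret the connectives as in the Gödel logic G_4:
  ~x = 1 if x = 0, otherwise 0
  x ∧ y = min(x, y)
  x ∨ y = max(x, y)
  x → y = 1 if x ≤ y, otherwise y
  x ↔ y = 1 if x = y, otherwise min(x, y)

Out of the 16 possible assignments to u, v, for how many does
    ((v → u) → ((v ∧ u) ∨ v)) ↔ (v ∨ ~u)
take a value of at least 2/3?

15

u = 0, v = 0 ↦ 0  <
u = 0, v = 1/3 ↦ 1  ≥
u = 0, v = 2/3 ↦ 1  ≥
u = 0, v = 1 ↦ 1  ≥
u = 1/3, v = 0 ↦ 1  ≥
u = 1/3, v = 1/3 ↦ 1  ≥
u = 1/3, v = 2/3 ↦ 2/3  ≥
u = 1/3, v = 1 ↦ 1  ≥
u = 2/3, v = 0 ↦ 1  ≥
u = 2/3, v = 1/3 ↦ 1  ≥
u = 2/3, v = 2/3 ↦ 1  ≥
u = 2/3, v = 1 ↦ 1  ≥
u = 1, v = 0 ↦ 1  ≥
u = 1, v = 1/3 ↦ 1  ≥
u = 1, v = 2/3 ↦ 1  ≥
u = 1, v = 1 ↦ 1  ≥
So 15 of the 16 assignments meet the threshold.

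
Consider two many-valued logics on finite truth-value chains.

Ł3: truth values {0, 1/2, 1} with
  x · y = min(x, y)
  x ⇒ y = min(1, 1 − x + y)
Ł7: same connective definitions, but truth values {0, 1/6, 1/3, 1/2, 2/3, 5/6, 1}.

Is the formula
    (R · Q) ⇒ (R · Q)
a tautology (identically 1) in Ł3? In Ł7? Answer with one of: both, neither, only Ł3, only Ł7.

In Ł3: every assignment gives 1 — tautology.
In Ł7: every assignment gives 1 — tautology.

both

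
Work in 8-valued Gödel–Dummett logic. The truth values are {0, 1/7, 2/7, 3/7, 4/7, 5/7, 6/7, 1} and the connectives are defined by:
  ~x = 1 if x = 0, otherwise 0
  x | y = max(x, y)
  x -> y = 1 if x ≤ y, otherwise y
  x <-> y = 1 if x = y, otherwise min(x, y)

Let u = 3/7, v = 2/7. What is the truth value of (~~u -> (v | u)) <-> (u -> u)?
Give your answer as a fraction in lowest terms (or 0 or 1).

3/7

~u = ~3/7 = 0
~~u = ~0 = 1
v | u = 2/7 | 3/7 = 3/7
~~u -> (v | u) = 1 -> 3/7 = 3/7
u -> u = 3/7 -> 3/7 = 1
(~~u -> (v | u)) <-> (u -> u) = 3/7 <-> 1 = 3/7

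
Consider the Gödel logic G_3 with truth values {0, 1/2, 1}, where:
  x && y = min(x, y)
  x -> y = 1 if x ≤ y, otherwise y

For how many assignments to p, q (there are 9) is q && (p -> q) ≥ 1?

p = 0, q = 0 ↦ 0  <
p = 0, q = 1/2 ↦ 1/2  <
p = 0, q = 1 ↦ 1  ≥
p = 1/2, q = 0 ↦ 0  <
p = 1/2, q = 1/2 ↦ 1/2  <
p = 1/2, q = 1 ↦ 1  ≥
p = 1, q = 0 ↦ 0  <
p = 1, q = 1/2 ↦ 1/2  <
p = 1, q = 1 ↦ 1  ≥
So 3 of the 9 assignments meet the threshold.

3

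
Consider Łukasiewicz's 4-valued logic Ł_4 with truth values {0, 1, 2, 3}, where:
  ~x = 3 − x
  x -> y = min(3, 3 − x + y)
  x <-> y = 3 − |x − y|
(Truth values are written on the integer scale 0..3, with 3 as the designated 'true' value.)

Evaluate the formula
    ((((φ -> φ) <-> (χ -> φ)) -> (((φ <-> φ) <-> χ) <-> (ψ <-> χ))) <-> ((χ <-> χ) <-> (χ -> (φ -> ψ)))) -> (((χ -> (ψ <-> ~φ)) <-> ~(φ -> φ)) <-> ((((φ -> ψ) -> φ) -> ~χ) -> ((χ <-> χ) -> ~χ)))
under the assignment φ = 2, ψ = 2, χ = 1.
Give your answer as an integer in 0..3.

2

φ -> φ = 2 -> 2 = 3
χ -> φ = 1 -> 2 = 3
(φ -> φ) <-> (χ -> φ) = 3 <-> 3 = 3
φ <-> φ = 2 <-> 2 = 3
(φ <-> φ) <-> χ = 3 <-> 1 = 1
ψ <-> χ = 2 <-> 1 = 2
((φ <-> φ) <-> χ) <-> (ψ <-> χ) = 1 <-> 2 = 2
((φ -> φ) <-> (χ -> φ)) -> (((φ <-> φ) <-> χ) <-> (ψ <-> χ)) = 3 -> 2 = 2
χ <-> χ = 1 <-> 1 = 3
φ -> ψ = 2 -> 2 = 3
χ -> (φ -> ψ) = 1 -> 3 = 3
(χ <-> χ) <-> (χ -> (φ -> ψ)) = 3 <-> 3 = 3
(((φ -> φ) <-> (χ -> φ)) -> (((φ <-> φ) <-> χ) <-> (ψ <-> χ))) <-> ((χ <-> χ) <-> (χ -> (φ -> ψ))) = 2 <-> 3 = 2
~φ = ~2 = 1
ψ <-> ~φ = 2 <-> 1 = 2
χ -> (ψ <-> ~φ) = 1 -> 2 = 3
φ -> φ = 2 -> 2 = 3
~(φ -> φ) = ~3 = 0
(χ -> (ψ <-> ~φ)) <-> ~(φ -> φ) = 3 <-> 0 = 0
φ -> ψ = 2 -> 2 = 3
(φ -> ψ) -> φ = 3 -> 2 = 2
~χ = ~1 = 2
((φ -> ψ) -> φ) -> ~χ = 2 -> 2 = 3
χ <-> χ = 1 <-> 1 = 3
~χ = ~1 = 2
(χ <-> χ) -> ~χ = 3 -> 2 = 2
(((φ -> ψ) -> φ) -> ~χ) -> ((χ <-> χ) -> ~χ) = 3 -> 2 = 2
((χ -> (ψ <-> ~φ)) <-> ~(φ -> φ)) <-> ((((φ -> ψ) -> φ) -> ~χ) -> ((χ <-> χ) -> ~χ)) = 0 <-> 2 = 1
((((φ -> φ) <-> (χ -> φ)) -> (((φ <-> φ) <-> χ) <-> (ψ <-> χ))) <-> ((χ <-> χ) <-> (χ -> (φ -> ψ)))) -> (((χ -> (ψ <-> ~φ)) <-> ~(φ -> φ)) <-> ((((φ -> ψ) -> φ) -> ~χ) -> ((χ <-> χ) -> ~χ))) = 2 -> 1 = 2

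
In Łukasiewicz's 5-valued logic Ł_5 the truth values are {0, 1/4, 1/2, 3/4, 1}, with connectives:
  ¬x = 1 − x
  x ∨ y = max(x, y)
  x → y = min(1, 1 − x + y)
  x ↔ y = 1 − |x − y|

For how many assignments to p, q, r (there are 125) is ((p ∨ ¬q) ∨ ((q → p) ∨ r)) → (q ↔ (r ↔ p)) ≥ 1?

value 1: 45 assignments (counts)
value 3/4: 31 assignments
value 1/2: 26 assignments
value 1/4: 16 assignments
value 0: 7 assignments
So 45 of the 125 assignments meet the threshold.

45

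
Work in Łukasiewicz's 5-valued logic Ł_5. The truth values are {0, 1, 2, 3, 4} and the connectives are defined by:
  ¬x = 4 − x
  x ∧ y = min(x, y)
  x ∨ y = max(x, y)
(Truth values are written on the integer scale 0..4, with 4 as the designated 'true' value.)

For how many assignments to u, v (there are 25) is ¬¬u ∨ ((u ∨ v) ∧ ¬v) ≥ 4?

5

value 4: 5 assignments (counts)
value 3: 5 assignments
value 2: 7 assignments
value 1: 6 assignments
value 0: 2 assignments
So 5 of the 25 assignments meet the threshold.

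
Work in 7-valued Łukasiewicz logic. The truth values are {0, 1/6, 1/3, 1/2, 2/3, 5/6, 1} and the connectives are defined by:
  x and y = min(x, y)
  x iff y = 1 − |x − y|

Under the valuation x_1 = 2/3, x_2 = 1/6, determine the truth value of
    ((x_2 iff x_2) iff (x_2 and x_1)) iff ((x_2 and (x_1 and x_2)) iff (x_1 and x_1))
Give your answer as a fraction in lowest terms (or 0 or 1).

x_2 iff x_2 = 1/6 iff 1/6 = 1
x_2 and x_1 = 1/6 and 2/3 = 1/6
(x_2 iff x_2) iff (x_2 and x_1) = 1 iff 1/6 = 1/6
x_1 and x_2 = 2/3 and 1/6 = 1/6
x_2 and (x_1 and x_2) = 1/6 and 1/6 = 1/6
x_1 and x_1 = 2/3 and 2/3 = 2/3
(x_2 and (x_1 and x_2)) iff (x_1 and x_1) = 1/6 iff 2/3 = 1/2
((x_2 iff x_2) iff (x_2 and x_1)) iff ((x_2 and (x_1 and x_2)) iff (x_1 and x_1)) = 1/6 iff 1/2 = 2/3

2/3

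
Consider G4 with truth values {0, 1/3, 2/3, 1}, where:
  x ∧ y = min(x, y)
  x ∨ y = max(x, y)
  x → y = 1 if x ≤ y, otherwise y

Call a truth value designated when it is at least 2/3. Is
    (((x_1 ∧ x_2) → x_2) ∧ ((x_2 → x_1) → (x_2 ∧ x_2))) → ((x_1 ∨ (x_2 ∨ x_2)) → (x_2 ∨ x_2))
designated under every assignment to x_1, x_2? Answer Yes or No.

Yes

x_1 = 0, x_2 = 0 ↦ 1
x_1 = 0, x_2 = 1/3 ↦ 1
x_1 = 0, x_2 = 2/3 ↦ 1
x_1 = 0, x_2 = 1 ↦ 1
x_1 = 1/3, x_2 = 0 ↦ 1
x_1 = 1/3, x_2 = 1/3 ↦ 1
x_1 = 1/3, x_2 = 2/3 ↦ 1
x_1 = 1/3, x_2 = 1 ↦ 1
x_1 = 2/3, x_2 = 0 ↦ 1
x_1 = 2/3, x_2 = 1/3 ↦ 1
x_1 = 2/3, x_2 = 2/3 ↦ 1
x_1 = 2/3, x_2 = 1 ↦ 1
x_1 = 1, x_2 = 0 ↦ 1
x_1 = 1, x_2 = 1/3 ↦ 1
x_1 = 1, x_2 = 2/3 ↦ 1
x_1 = 1, x_2 = 1 ↦ 1
Every assignment gives a value ≥ 2/3.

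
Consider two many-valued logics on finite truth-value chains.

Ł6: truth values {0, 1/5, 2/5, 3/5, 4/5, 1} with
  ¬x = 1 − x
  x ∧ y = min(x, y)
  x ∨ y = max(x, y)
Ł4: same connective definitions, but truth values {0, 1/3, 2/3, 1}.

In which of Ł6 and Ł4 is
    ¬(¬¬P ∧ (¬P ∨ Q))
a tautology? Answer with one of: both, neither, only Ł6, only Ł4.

neither

In Ł6: at P = 1/5, Q = 0 the value is 4/5 — not a tautology.
In Ł4: at P = 1/3, Q = 0 the value is 2/3 — not a tautology.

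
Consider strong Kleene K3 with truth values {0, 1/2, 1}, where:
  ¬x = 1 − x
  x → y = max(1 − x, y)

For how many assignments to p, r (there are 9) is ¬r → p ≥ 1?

p = 0, r = 0 ↦ 0  <
p = 0, r = 1/2 ↦ 1/2  <
p = 0, r = 1 ↦ 1  ≥
p = 1/2, r = 0 ↦ 1/2  <
p = 1/2, r = 1/2 ↦ 1/2  <
p = 1/2, r = 1 ↦ 1  ≥
p = 1, r = 0 ↦ 1  ≥
p = 1, r = 1/2 ↦ 1  ≥
p = 1, r = 1 ↦ 1  ≥
So 5 of the 9 assignments meet the threshold.

5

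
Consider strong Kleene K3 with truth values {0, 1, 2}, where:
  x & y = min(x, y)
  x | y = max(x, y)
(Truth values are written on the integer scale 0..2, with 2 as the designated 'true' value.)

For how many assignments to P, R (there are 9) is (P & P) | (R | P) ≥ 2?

5

P = 0, R = 0 ↦ 0  <
P = 0, R = 1 ↦ 1  <
P = 0, R = 2 ↦ 2  ≥
P = 1, R = 0 ↦ 1  <
P = 1, R = 1 ↦ 1  <
P = 1, R = 2 ↦ 2  ≥
P = 2, R = 0 ↦ 2  ≥
P = 2, R = 1 ↦ 2  ≥
P = 2, R = 2 ↦ 2  ≥
So 5 of the 9 assignments meet the threshold.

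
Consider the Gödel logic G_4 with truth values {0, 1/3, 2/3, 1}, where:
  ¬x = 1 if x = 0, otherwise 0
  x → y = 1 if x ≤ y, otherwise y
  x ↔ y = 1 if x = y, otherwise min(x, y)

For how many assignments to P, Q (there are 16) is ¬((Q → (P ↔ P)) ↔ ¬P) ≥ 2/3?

P = 0, Q = 0 ↦ 0  <
P = 0, Q = 1/3 ↦ 0  <
P = 0, Q = 2/3 ↦ 0  <
P = 0, Q = 1 ↦ 0  <
P = 1/3, Q = 0 ↦ 1  ≥
P = 1/3, Q = 1/3 ↦ 1  ≥
P = 1/3, Q = 2/3 ↦ 1  ≥
P = 1/3, Q = 1 ↦ 1  ≥
P = 2/3, Q = 0 ↦ 1  ≥
P = 2/3, Q = 1/3 ↦ 1  ≥
P = 2/3, Q = 2/3 ↦ 1  ≥
P = 2/3, Q = 1 ↦ 1  ≥
P = 1, Q = 0 ↦ 1  ≥
P = 1, Q = 1/3 ↦ 1  ≥
P = 1, Q = 2/3 ↦ 1  ≥
P = 1, Q = 1 ↦ 1  ≥
So 12 of the 16 assignments meet the threshold.

12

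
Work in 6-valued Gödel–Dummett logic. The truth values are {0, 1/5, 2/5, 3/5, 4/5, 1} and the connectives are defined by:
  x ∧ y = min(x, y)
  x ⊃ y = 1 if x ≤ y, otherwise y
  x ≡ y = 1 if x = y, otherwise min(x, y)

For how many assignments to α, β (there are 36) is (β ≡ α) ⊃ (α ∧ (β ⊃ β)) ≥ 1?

31

value 1: 31 assignments (counts)
value 4/5: 1 assignment
value 3/5: 1 assignment
value 2/5: 1 assignment
value 1/5: 1 assignment
value 0: 1 assignment
So 31 of the 36 assignments meet the threshold.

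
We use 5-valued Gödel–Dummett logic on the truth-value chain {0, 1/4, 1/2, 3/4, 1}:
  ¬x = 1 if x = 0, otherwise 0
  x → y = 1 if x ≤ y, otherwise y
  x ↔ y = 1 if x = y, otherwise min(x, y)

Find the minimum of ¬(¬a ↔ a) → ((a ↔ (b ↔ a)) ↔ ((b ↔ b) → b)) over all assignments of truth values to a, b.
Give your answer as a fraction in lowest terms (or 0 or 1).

1/4

Take a = 0, b = 1/4:
¬a = ¬0 = 1
¬a ↔ a = 1 ↔ 0 = 0
¬(¬a ↔ a) = ¬0 = 1
b ↔ a = 1/4 ↔ 0 = 0
a ↔ (b ↔ a) = 0 ↔ 0 = 1
b ↔ b = 1/4 ↔ 1/4 = 1
(b ↔ b) → b = 1 → 1/4 = 1/4
(a ↔ (b ↔ a)) ↔ ((b ↔ b) → b) = 1 ↔ 1/4 = 1/4
¬(¬a ↔ a) → ((a ↔ (b ↔ a)) ↔ ((b ↔ b) → b)) = 1 → 1/4 = 1/4
No assignment yields a value below 1/4, so this is the minimum.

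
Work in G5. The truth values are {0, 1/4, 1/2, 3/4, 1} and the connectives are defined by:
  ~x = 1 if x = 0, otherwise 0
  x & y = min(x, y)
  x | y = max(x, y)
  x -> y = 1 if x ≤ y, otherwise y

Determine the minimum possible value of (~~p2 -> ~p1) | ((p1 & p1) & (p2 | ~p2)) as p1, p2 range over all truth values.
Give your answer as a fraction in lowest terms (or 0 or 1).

1/4

Take p1 = 1/4, p2 = 1/4:
~p2 = ~1/4 = 0
~~p2 = ~0 = 1
~p1 = ~1/4 = 0
~~p2 -> ~p1 = 1 -> 0 = 0
p1 & p1 = 1/4 & 1/4 = 1/4
~p2 = ~1/4 = 0
p2 | ~p2 = 1/4 | 0 = 1/4
(p1 & p1) & (p2 | ~p2) = 1/4 & 1/4 = 1/4
(~~p2 -> ~p1) | ((p1 & p1) & (p2 | ~p2)) = 0 | 1/4 = 1/4
No assignment yields a value below 1/4, so this is the minimum.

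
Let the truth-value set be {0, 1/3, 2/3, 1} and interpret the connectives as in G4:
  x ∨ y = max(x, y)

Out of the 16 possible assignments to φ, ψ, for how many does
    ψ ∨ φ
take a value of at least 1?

φ = 0, ψ = 0 ↦ 0  <
φ = 0, ψ = 1/3 ↦ 1/3  <
φ = 0, ψ = 2/3 ↦ 2/3  <
φ = 0, ψ = 1 ↦ 1  ≥
φ = 1/3, ψ = 0 ↦ 1/3  <
φ = 1/3, ψ = 1/3 ↦ 1/3  <
φ = 1/3, ψ = 2/3 ↦ 2/3  <
φ = 1/3, ψ = 1 ↦ 1  ≥
φ = 2/3, ψ = 0 ↦ 2/3  <
φ = 2/3, ψ = 1/3 ↦ 2/3  <
φ = 2/3, ψ = 2/3 ↦ 2/3  <
φ = 2/3, ψ = 1 ↦ 1  ≥
φ = 1, ψ = 0 ↦ 1  ≥
φ = 1, ψ = 1/3 ↦ 1  ≥
φ = 1, ψ = 2/3 ↦ 1  ≥
φ = 1, ψ = 1 ↦ 1  ≥
So 7 of the 16 assignments meet the threshold.

7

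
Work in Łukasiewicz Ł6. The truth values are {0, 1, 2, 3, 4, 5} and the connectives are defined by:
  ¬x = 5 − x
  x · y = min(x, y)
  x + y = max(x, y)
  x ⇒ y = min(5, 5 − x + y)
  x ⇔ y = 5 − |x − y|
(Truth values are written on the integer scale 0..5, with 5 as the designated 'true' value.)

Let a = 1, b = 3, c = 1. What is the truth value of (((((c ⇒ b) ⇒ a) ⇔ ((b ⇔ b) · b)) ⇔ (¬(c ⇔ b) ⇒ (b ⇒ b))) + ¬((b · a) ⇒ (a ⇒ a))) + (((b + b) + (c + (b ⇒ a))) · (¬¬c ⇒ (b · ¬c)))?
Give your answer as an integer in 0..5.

3

c ⇒ b = 1 ⇒ 3 = 5
(c ⇒ b) ⇒ a = 5 ⇒ 1 = 1
b ⇔ b = 3 ⇔ 3 = 5
(b ⇔ b) · b = 5 · 3 = 3
((c ⇒ b) ⇒ a) ⇔ ((b ⇔ b) · b) = 1 ⇔ 3 = 3
c ⇔ b = 1 ⇔ 3 = 3
¬(c ⇔ b) = ¬3 = 2
b ⇒ b = 3 ⇒ 3 = 5
¬(c ⇔ b) ⇒ (b ⇒ b) = 2 ⇒ 5 = 5
(((c ⇒ b) ⇒ a) ⇔ ((b ⇔ b) · b)) ⇔ (¬(c ⇔ b) ⇒ (b ⇒ b)) = 3 ⇔ 5 = 3
b · a = 3 · 1 = 1
a ⇒ a = 1 ⇒ 1 = 5
(b · a) ⇒ (a ⇒ a) = 1 ⇒ 5 = 5
¬((b · a) ⇒ (a ⇒ a)) = ¬5 = 0
((((c ⇒ b) ⇒ a) ⇔ ((b ⇔ b) · b)) ⇔ (¬(c ⇔ b) ⇒ (b ⇒ b))) + ¬((b · a) ⇒ (a ⇒ a)) = 3 + 0 = 3
b + b = 3 + 3 = 3
b ⇒ a = 3 ⇒ 1 = 3
c + (b ⇒ a) = 1 + 3 = 3
(b + b) + (c + (b ⇒ a)) = 3 + 3 = 3
¬c = ¬1 = 4
¬¬c = ¬4 = 1
¬c = ¬1 = 4
b · ¬c = 3 · 4 = 3
¬¬c ⇒ (b · ¬c) = 1 ⇒ 3 = 5
((b + b) + (c + (b ⇒ a))) · (¬¬c ⇒ (b · ¬c)) = 3 · 5 = 3
(((((c ⇒ b) ⇒ a) ⇔ ((b ⇔ b) · b)) ⇔ (¬(c ⇔ b) ⇒ (b ⇒ b))) + ¬((b · a) ⇒ (a ⇒ a))) + (((b + b) + (c + (b ⇒ a))) · (¬¬c ⇒ (b · ¬c))) = 3 + 3 = 3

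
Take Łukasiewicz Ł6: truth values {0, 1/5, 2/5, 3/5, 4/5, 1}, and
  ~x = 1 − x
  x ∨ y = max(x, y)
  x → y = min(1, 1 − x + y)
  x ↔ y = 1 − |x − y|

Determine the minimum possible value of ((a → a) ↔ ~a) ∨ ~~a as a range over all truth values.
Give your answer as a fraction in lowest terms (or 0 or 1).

Take a = 2/5:
a → a = 2/5 → 2/5 = 1
~a = ~2/5 = 3/5
(a → a) ↔ ~a = 1 ↔ 3/5 = 3/5
~a = ~2/5 = 3/5
~~a = ~3/5 = 2/5
((a → a) ↔ ~a) ∨ ~~a = 3/5 ∨ 2/5 = 3/5
No assignment yields a value below 3/5, so this is the minimum.

3/5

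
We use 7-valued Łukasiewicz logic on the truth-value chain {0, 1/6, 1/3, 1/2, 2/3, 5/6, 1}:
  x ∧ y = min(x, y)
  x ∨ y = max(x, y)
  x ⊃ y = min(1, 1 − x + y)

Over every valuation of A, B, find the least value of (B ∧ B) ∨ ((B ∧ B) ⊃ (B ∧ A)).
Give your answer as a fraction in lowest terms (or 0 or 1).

Take A = 0, B = 1/2:
B ∧ B = 1/2 ∧ 1/2 = 1/2
B ∧ B = 1/2 ∧ 1/2 = 1/2
B ∧ A = 1/2 ∧ 0 = 0
(B ∧ B) ⊃ (B ∧ A) = 1/2 ⊃ 0 = 1/2
(B ∧ B) ∨ ((B ∧ B) ⊃ (B ∧ A)) = 1/2 ∨ 1/2 = 1/2
No assignment yields a value below 1/2, so this is the minimum.

1/2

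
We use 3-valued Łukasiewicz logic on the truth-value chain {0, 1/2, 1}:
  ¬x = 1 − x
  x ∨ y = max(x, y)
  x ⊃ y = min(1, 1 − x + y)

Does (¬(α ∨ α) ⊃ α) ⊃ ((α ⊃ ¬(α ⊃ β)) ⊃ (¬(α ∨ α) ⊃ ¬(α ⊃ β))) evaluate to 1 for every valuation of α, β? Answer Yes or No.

Yes

α = 0, β = 0 ↦ 1
α = 0, β = 1/2 ↦ 1
α = 0, β = 1 ↦ 1
α = 1/2, β = 0 ↦ 1
α = 1/2, β = 1/2 ↦ 1
α = 1/2, β = 1 ↦ 1
α = 1, β = 0 ↦ 1
α = 1, β = 1/2 ↦ 1
α = 1, β = 1 ↦ 1
Every assignment gives a value ≥ 1.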